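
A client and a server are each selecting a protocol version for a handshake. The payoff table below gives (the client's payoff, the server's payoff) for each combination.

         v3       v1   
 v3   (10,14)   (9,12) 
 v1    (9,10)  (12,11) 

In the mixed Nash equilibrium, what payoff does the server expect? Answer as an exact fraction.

34/3

The client mixes with probability p on v3, chosen so the server is indifferent: 14p + 10(1−p) = 12p + 11(1−p) gives p = 1/3.
The server's expected payoff is 14·1/3 + 10·2/3 = 34/3.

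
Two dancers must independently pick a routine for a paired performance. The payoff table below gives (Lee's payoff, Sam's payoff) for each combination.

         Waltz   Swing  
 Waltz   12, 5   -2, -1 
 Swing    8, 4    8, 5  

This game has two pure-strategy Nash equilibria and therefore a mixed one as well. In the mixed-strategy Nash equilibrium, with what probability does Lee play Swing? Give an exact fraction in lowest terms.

Lee's mix p on Waltz must make Sam indifferent between Waltz and Swing.
Sam's payoff from Waltz: 5p + 4(1−p). From Swing: (-1)p + 5(1−p).
Set equal: 6p = 1(1−p) → p = 1/7.
Probability on Swing is 1 − 1/7 = 6/7.

6/7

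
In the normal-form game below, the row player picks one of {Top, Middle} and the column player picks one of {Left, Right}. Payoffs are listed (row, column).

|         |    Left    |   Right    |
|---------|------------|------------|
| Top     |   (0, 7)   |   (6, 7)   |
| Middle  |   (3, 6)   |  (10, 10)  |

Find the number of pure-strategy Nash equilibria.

(Middle, Right): the row player gets 10 (best alternative 6); the column player gets 10 (best alternative 6). Neither deviates — NE.
(Top, Left) is not a NE: the row player would switch to Middle (3 > 0).
No other cell survives both best-response checks, so there is 1 pure NE.

1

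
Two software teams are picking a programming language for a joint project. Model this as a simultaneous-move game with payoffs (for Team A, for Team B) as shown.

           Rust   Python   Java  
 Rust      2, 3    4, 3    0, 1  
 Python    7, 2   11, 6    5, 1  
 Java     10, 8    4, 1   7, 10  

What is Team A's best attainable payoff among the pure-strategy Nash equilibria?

11

Both Python is a pure NE (Team A: 11 ≥ 4; Team B: 6 ≥ 2). Team A gets 11.
Both Java is a pure NE (Team A: 7 ≥ 5; Team B: 10 ≥ 8). Team A gets 7.
Every other cell has a profitable deviation for at least one player. Highest of {11, 7} is 11.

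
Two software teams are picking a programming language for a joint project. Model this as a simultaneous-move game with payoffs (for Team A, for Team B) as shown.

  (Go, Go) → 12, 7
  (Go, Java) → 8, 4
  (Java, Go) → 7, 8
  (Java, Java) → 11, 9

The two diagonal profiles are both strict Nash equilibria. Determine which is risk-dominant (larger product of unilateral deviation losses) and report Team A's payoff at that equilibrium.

12

At both Go: Team A loses 12 − 7 = 5 by deviating; Team B loses 7 − 4 = 3. Product = 5·3 = 15.
At both Java: Team A loses 11 − 8 = 3 by deviating; Team B loses 9 − 8 = 1. Product = 3·1 = 3.
15 > 3, so both Go is risk-dominant. Team A's payoff there is 12.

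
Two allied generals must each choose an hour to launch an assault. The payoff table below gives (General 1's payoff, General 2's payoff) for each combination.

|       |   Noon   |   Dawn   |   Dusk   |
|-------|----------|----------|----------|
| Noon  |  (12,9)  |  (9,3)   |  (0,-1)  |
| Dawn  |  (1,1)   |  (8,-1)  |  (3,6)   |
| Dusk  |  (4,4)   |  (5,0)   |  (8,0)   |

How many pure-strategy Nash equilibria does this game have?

Both Noon: General 1 gets 12 (best alternative 4); General 2 gets 9 (best alternative 3). Neither deviates — NE.
Both Dawn is not a NE: General 1 would switch to Noon (9 > 8).
No other cell survives both best-response checks, so there is 1 pure NE.

1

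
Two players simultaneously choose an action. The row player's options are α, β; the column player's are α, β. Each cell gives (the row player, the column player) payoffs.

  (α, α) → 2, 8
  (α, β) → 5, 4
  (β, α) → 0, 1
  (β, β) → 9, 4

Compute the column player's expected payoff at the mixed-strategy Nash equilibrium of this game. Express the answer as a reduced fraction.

4

The row player mixes with probability p on α, chosen so the column player is indifferent: 8p + 1(1−p) = 4p + 4(1−p) gives p = 3/7.
The column player's expected payoff is 8·3/7 + 1·4/7 = 4.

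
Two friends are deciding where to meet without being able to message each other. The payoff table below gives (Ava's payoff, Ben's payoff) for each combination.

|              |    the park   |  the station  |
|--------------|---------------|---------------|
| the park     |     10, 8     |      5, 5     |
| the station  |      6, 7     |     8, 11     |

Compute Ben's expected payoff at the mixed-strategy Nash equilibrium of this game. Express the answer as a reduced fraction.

53/7

Ava mixes with probability p on the park, chosen so Ben is indifferent: 8p + 7(1−p) = 5p + 11(1−p) gives p = 4/7.
Ben's expected payoff is 8·4/7 + 7·3/7 = 53/7.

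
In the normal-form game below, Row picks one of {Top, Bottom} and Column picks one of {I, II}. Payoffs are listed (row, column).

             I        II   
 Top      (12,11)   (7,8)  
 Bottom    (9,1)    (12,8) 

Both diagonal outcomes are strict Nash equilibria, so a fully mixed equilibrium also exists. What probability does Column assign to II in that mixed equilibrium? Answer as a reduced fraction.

3/8

Column's mix q on I must make Row indifferent between Top and Bottom.
Row's payoff from Top: 12q + 7(1−q). From Bottom: 9q + 12(1−q).
Set equal: 3q = 5(1−q) → q = 5/8.
Probability on II is 1 − 5/8 = 3/8.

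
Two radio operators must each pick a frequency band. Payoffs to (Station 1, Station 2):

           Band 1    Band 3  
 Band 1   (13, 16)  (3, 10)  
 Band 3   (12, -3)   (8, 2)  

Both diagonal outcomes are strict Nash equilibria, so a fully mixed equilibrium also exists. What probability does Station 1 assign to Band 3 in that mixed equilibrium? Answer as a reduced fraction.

6/11

Station 1's mix p on Band 1 must make Station 2 indifferent between Band 1 and Band 3.
Station 2's payoff from Band 1: 16p + (-3)(1−p). From Band 3: 10p + 2(1−p).
Set equal: 6p = 5(1−p) → p = 5/11.
Probability on Band 3 is 1 − 5/11 = 6/11.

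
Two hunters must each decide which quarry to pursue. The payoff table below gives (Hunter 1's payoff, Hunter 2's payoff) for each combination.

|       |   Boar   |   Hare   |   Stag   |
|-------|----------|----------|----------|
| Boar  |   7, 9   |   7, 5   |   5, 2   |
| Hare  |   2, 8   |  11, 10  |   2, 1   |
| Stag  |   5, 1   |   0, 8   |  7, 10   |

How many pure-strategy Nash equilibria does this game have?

Both Boar: Hunter 1 gets 7 (best alternative 5); Hunter 2 gets 9 (best alternative 5). Neither deviates — NE.
Both Hare: Hunter 1 gets 11 (best alternative 7); Hunter 2 gets 10 (best alternative 8). Neither deviates — NE.
Both Stag: Hunter 1 gets 7 (best alternative 5); Hunter 2 gets 10 (best alternative 8). Neither deviates — NE.
(Boar, Stag) is not a NE: Hunter 1 would switch to Stag (7 > 5).
No other cell survives both best-response checks, so there are 3 pure NE.

3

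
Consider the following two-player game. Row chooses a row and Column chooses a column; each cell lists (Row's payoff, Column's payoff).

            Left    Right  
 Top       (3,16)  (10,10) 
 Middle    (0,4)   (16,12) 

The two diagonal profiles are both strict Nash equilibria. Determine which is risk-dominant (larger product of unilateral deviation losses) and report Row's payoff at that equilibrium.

16

At (Top, Left): Row loses 3 − 0 = 3 by deviating; Column loses 16 − 10 = 6. Product = 3·6 = 18.
At (Middle, Right): Row loses 16 − 10 = 6 by deviating; Column loses 12 − 4 = 8. Product = 6·8 = 48.
48 > 18, so (Middle, Right) is risk-dominant. Row's payoff there is 16.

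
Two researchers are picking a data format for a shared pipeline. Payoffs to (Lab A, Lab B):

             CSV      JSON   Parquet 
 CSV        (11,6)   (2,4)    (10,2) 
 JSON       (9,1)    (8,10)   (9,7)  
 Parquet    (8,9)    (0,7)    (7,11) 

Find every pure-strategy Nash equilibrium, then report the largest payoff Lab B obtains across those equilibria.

Both CSV is a pure NE (Lab A: 11 ≥ 9; Lab B: 6 ≥ 4). Lab B gets 6.
Both JSON is a pure NE (Lab A: 8 ≥ 2; Lab B: 10 ≥ 7). Lab B gets 10.
Every other cell has a profitable deviation for at least one player. Highest of {6, 10} is 10.

10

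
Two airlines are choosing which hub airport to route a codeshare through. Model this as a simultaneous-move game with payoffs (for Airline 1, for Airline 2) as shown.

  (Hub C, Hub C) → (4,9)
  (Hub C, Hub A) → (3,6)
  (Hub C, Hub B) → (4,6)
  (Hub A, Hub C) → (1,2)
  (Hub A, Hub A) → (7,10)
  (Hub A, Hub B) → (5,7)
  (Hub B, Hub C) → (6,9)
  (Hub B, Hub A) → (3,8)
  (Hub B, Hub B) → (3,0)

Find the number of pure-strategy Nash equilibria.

2

Both Hub A: Airline 1 gets 7 (best alternative 3); Airline 2 gets 10 (best alternative 7). Neither deviates — NE.
(Hub B, Hub C): Airline 1 gets 6 (best alternative 4); Airline 2 gets 9 (best alternative 8). Neither deviates — NE.
Both Hub C is not a NE: Airline 1 would switch to Hub B (6 > 4).
No other cell survives both best-response checks, so there are 2 pure NE.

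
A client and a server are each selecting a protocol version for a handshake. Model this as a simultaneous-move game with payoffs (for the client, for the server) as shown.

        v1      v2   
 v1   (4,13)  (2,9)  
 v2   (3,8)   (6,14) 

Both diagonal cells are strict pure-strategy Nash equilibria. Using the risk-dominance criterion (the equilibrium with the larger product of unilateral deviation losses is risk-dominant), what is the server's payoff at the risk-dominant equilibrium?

At both v1: the client loses 4 − 3 = 1 by deviating; the server loses 13 − 9 = 4. Product = 1·4 = 4.
At both v2: the client loses 6 − 2 = 4 by deviating; the server loses 14 − 8 = 6. Product = 4·6 = 24.
24 > 4, so both v2 is risk-dominant. The server's payoff there is 14.

14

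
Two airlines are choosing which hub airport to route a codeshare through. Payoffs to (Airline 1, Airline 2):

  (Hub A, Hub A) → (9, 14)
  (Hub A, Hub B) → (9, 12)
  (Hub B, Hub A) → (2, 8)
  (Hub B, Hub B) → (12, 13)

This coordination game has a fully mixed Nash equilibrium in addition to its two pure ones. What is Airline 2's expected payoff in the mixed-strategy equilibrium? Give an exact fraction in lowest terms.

86/7

Airline 1 mixes with probability p on Hub A, chosen so Airline 2 is indifferent: 14p + 8(1−p) = 12p + 13(1−p) gives p = 5/7.
Airline 2's expected payoff is 14·5/7 + 8·2/7 = 86/7.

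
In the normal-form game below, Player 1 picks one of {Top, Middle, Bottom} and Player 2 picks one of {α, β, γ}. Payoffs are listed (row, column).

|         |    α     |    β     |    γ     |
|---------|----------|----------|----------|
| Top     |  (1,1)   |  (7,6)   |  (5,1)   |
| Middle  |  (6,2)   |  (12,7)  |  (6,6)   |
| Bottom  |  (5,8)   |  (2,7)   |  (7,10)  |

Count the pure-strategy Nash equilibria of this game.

2

(Middle, β): Player 1 gets 12 (best alternative 7); Player 2 gets 7 (best alternative 6). Neither deviates — NE.
(Bottom, γ): Player 1 gets 7 (best alternative 6); Player 2 gets 10 (best alternative 8). Neither deviates — NE.
(Top, α) is not a NE: Player 1 would switch to Middle (6 > 1).
No other cell survives both best-response checks, so there are 2 pure NE.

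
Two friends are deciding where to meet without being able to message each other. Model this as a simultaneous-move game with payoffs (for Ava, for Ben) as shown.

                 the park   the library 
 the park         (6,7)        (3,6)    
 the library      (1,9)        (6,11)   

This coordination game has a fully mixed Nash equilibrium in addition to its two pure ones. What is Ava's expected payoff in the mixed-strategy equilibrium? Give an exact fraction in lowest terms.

Ben mixes with probability q on the park, chosen so Ava is indifferent: 6q + 3(1−q) = 1q + 6(1−q) gives q = 3/8.
Ava's expected payoff (from either row, since indifferent) is 6·3/8 + 3·5/8 = 33/8.

33/8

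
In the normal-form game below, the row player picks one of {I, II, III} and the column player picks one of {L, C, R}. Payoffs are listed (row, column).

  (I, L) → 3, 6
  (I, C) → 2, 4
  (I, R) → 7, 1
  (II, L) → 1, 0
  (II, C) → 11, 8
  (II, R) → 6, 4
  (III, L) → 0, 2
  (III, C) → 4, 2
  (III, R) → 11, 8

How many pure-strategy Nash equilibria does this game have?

3

(I, L): the row player gets 3 (best alternative 1); the column player gets 6 (best alternative 4). Neither deviates — NE.
(II, C): the row player gets 11 (best alternative 4); the column player gets 8 (best alternative 4). Neither deviates — NE.
(III, R): the row player gets 11 (best alternative 7); the column player gets 8 (best alternative 2). Neither deviates — NE.
(I, R) is not a NE: the row player would switch to III (11 > 7).
No other cell survives both best-response checks, so there are 3 pure NE.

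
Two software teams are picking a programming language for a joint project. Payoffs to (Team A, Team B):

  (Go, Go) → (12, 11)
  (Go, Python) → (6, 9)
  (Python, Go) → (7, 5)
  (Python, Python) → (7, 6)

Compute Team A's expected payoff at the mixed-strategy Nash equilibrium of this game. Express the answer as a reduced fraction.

7

Team B mixes with probability q on Go, chosen so Team A is indifferent: 12q + 6(1−q) = 7q + 7(1−q) gives q = 1/6.
Team A's expected payoff (from either row, since indifferent) is 12·1/6 + 6·5/6 = 7.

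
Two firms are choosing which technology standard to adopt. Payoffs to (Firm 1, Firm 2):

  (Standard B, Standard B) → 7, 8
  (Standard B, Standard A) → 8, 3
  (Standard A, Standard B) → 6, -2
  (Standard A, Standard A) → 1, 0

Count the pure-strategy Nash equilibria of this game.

1

Both Standard B: Firm 1 gets 7 (best alternative 6); Firm 2 gets 8 (best alternative 3). Neither deviates — NE.
Both Standard A is not a NE: Firm 1 would switch to Standard B (8 > 1).
No other cell survives both best-response checks, so there is 1 pure NE.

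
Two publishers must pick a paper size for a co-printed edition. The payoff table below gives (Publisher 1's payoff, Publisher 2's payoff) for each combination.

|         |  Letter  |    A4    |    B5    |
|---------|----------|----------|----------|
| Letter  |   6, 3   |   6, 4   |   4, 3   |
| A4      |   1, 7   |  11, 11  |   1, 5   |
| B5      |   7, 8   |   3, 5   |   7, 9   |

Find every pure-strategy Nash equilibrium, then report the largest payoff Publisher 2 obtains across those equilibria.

Both A4 is a pure NE (Publisher 1: 11 ≥ 6; Publisher 2: 11 ≥ 7). Publisher 2 gets 11.
Both B5 is a pure NE (Publisher 1: 7 ≥ 4; Publisher 2: 9 ≥ 8). Publisher 2 gets 9.
Every other cell has a profitable deviation for at least one player. Highest of {11, 9} is 11.

11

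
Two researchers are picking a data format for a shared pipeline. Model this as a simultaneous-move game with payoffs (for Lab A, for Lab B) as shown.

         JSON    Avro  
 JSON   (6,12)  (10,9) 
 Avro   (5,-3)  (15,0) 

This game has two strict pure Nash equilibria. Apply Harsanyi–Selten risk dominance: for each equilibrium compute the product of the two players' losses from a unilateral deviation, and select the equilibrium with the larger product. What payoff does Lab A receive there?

15

At both JSON: Lab A loses 6 − 5 = 1 by deviating; Lab B loses 12 − 9 = 3. Product = 1·3 = 3.
At both Avro: Lab A loses 15 − 10 = 5 by deviating; Lab B loses 0 − (-3) = 3. Product = 5·3 = 15.
15 > 3, so both Avro is risk-dominant. Lab A's payoff there is 15.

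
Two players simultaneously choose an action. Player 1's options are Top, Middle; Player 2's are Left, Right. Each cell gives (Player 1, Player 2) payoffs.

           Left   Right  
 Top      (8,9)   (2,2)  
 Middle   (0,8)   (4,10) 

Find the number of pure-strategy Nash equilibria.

(Top, Left): Player 1 gets 8 (best alternative 0); Player 2 gets 9 (best alternative 2). Neither deviates — NE.
(Middle, Right): Player 1 gets 4 (best alternative 2); Player 2 gets 10 (best alternative 8). Neither deviates — NE.
(Top, Right) is not a NE: Player 1 would switch to Middle (4 > 2).
No other cell survives both best-response checks, so there are 2 pure NE.

2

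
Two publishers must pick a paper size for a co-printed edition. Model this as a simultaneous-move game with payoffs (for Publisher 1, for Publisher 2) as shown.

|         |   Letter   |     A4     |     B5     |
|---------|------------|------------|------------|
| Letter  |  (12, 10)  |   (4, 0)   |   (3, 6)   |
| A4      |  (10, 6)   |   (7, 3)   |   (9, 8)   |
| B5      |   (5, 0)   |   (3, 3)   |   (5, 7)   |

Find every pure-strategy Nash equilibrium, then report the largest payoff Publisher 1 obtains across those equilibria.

12

Both Letter is a pure NE (Publisher 1: 12 ≥ 10; Publisher 2: 10 ≥ 6). Publisher 1 gets 12.
(A4, B5) is a pure NE (Publisher 1: 9 ≥ 5; Publisher 2: 8 ≥ 6). Publisher 1 gets 9.
Every other cell has a profitable deviation for at least one player. Highest of {12, 9} is 12.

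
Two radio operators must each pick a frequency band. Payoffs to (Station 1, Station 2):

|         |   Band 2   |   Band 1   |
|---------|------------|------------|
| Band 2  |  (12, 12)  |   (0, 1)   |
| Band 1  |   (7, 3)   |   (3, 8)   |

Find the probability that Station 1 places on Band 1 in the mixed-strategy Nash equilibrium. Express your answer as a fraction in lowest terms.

Station 1's mix p on Band 2 must make Station 2 indifferent between Band 2 and Band 1.
Station 2's payoff from Band 2: 12p + 3(1−p). From Band 1: 1p + 8(1−p).
Set equal: 11p = 5(1−p) → p = 5/16.
Probability on Band 1 is 1 − 5/16 = 11/16.

11/16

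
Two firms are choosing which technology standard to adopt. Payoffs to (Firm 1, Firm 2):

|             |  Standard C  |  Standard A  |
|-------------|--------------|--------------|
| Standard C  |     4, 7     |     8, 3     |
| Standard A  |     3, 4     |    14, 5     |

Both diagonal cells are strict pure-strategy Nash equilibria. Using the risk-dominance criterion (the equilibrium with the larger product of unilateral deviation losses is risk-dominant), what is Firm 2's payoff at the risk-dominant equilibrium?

At both Standard C: Firm 1 loses 4 − 3 = 1 by deviating; Firm 2 loses 7 − 3 = 4. Product = 1·4 = 4.
At both Standard A: Firm 1 loses 14 − 8 = 6 by deviating; Firm 2 loses 5 − 4 = 1. Product = 6·1 = 6.
6 > 4, so both Standard A is risk-dominant. Firm 2's payoff there is 5.

5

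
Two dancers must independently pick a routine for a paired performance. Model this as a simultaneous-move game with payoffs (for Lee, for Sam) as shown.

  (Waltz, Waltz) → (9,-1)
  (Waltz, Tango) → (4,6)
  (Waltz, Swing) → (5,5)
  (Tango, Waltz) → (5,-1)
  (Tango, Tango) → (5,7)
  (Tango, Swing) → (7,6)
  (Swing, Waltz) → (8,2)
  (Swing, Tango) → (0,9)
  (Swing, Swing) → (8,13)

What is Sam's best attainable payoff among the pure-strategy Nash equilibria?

13

Both Tango is a pure NE (Lee: 5 ≥ 4; Sam: 7 ≥ 6). Sam gets 7.
Both Swing is a pure NE (Lee: 8 ≥ 7; Sam: 13 ≥ 9). Sam gets 13.
Every other cell has a profitable deviation for at least one player. Highest of {7, 13} is 13.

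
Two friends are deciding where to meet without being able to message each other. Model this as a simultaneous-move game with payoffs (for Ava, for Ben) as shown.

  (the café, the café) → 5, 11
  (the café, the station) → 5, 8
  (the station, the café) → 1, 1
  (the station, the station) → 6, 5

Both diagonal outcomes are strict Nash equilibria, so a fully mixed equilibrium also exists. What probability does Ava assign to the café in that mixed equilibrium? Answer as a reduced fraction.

4/7

Ava's mix p on the café must make Ben indifferent between the café and the station.
Ben's payoff from the café: 11p + 1(1−p). From the station: 8p + 5(1−p).
Set equal: 3p = 4(1−p) → p = 4/7.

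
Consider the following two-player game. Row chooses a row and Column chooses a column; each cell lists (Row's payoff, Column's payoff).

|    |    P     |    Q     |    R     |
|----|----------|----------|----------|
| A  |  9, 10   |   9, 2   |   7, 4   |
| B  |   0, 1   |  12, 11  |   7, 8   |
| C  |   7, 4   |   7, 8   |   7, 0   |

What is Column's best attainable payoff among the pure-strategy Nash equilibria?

11

(A, P) is a pure NE (Row: 9 ≥ 7; Column: 10 ≥ 4). Column gets 10.
(B, Q) is a pure NE (Row: 12 ≥ 9; Column: 11 ≥ 8). Column gets 11.
Every other cell has a profitable deviation for at least one player. Highest of {10, 11} is 11.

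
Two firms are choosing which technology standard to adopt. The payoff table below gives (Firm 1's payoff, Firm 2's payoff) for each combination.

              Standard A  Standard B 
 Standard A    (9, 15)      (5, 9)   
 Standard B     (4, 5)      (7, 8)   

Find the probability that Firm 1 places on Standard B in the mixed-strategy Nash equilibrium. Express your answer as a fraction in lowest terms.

Firm 1's mix p on Standard A must make Firm 2 indifferent between Standard A and Standard B.
Firm 2's payoff from Standard A: 15p + 5(1−p). From Standard B: 9p + 8(1−p).
Set equal: 6p = 3(1−p) → p = 3/9 = 1/3.
Probability on Standard B is 1 − 1/3 = 2/3.

2/3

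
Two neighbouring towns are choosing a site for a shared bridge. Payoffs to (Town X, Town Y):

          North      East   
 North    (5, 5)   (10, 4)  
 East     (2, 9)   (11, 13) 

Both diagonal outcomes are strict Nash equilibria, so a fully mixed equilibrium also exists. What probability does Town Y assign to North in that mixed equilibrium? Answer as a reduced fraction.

Town Y's mix q on North must make Town X indifferent between North and East.
Town X's payoff from North: 5q + 10(1−q). From East: 2q + 11(1−q).
Set equal: 3q = 1(1−q) → q = 1/4.

1/4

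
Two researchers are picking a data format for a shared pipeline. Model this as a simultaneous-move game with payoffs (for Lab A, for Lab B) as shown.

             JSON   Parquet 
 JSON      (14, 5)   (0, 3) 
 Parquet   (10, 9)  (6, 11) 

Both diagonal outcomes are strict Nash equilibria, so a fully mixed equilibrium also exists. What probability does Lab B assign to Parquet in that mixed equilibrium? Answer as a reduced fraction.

Lab B's mix q on JSON must make Lab A indifferent between JSON and Parquet.
Lab A's payoff from JSON: 14q + 0(1−q). From Parquet: 10q + 6(1−q).
Set equal: 4q = 6(1−q) → q = 6/10 = 3/5.
Probability on Parquet is 1 − 3/5 = 2/5.

2/5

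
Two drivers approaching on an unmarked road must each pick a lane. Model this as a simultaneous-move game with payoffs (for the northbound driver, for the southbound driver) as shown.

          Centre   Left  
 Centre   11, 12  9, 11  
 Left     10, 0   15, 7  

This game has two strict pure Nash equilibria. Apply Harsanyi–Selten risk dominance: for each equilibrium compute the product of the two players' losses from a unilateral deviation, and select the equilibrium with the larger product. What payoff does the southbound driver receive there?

At both Centre: the northbound driver loses 11 − 10 = 1 by deviating; the southbound driver loses 12 − 11 = 1. Product = 1·1 = 1.
At both Left: the northbound driver loses 15 − 9 = 6 by deviating; the southbound driver loses 7 − 0 = 7. Product = 6·7 = 42.
42 > 1, so both Left is risk-dominant. The southbound driver's payoff there is 7.

7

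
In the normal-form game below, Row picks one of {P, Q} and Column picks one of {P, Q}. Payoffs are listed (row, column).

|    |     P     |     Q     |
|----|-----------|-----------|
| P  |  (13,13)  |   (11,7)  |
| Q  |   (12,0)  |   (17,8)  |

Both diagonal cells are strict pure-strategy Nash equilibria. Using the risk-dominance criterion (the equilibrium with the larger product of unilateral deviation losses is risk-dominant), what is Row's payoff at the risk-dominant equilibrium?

At both P: Row loses 13 − 12 = 1 by deviating; Column loses 13 − 7 = 6. Product = 1·6 = 6.
At both Q: Row loses 17 − 11 = 6 by deviating; Column loses 8 − 0 = 8. Product = 6·8 = 48.
48 > 6, so both Q is risk-dominant. Row's payoff there is 17.

17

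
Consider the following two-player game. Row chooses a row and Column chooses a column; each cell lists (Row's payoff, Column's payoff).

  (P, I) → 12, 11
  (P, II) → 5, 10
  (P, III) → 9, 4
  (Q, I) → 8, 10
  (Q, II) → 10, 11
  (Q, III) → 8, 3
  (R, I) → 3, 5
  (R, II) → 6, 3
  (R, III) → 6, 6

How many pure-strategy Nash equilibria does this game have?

(P, I): Row gets 12 (best alternative 8); Column gets 11 (best alternative 10). Neither deviates — NE.
(Q, II): Row gets 10 (best alternative 6); Column gets 11 (best alternative 10). Neither deviates — NE.
(R, III) is not a NE: Row would switch to P (9 > 6).
No other cell survives both best-response checks, so there are 2 pure NE.

2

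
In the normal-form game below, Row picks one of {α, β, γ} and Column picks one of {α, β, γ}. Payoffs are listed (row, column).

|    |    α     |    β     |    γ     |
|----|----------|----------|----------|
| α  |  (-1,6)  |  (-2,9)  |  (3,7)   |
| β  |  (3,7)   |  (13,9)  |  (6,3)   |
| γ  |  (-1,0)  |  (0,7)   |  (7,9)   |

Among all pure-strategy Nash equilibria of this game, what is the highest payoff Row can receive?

13

Both β is a pure NE (Row: 13 ≥ 0; Column: 9 ≥ 7). Row gets 13.
Both γ is a pure NE (Row: 7 ≥ 6; Column: 9 ≥ 7). Row gets 7.
Every other cell has a profitable deviation for at least one player. Highest of {13, 7} is 13.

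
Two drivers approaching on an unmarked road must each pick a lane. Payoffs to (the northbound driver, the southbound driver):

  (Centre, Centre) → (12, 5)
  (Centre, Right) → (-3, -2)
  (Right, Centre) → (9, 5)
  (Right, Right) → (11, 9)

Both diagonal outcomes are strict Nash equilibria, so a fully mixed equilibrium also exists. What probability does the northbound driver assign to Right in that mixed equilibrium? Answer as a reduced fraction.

7/11

The northbound driver's mix p on Centre must make the southbound driver indifferent between Centre and Right.
The southbound driver's payoff from Centre: 5p + 5(1−p). From Right: (-2)p + 9(1−p).
Set equal: 7p = 4(1−p) → p = 4/11.
Probability on Right is 1 − 4/11 = 7/11.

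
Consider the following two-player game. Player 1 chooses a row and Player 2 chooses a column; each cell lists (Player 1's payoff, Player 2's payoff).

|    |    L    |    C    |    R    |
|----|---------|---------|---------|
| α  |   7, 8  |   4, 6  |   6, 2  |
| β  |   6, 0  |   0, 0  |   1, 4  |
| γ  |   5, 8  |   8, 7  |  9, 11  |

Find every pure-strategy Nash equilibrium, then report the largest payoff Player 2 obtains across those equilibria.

11

(α, L) is a pure NE (Player 1: 7 ≥ 6; Player 2: 8 ≥ 6). Player 2 gets 8.
(γ, R) is a pure NE (Player 1: 9 ≥ 6; Player 2: 11 ≥ 8). Player 2 gets 11.
Every other cell has a profitable deviation for at least one player. Highest of {8, 11} is 11.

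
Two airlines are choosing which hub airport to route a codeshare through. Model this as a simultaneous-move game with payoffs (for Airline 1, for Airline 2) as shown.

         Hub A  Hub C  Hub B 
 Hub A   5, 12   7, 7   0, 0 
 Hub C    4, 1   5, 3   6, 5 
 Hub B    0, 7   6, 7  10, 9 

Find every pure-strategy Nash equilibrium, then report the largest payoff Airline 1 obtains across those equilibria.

10

Both Hub A is a pure NE (Airline 1: 5 ≥ 4; Airline 2: 12 ≥ 7). Airline 1 gets 5.
Both Hub B is a pure NE (Airline 1: 10 ≥ 6; Airline 2: 9 ≥ 7). Airline 1 gets 10.
Every other cell has a profitable deviation for at least one player. Highest of {5, 10} is 10.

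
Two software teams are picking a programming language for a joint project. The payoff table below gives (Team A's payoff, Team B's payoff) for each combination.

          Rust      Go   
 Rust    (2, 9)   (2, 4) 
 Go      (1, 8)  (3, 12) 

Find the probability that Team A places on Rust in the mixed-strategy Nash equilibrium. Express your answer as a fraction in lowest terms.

Team A's mix p on Rust must make Team B indifferent between Rust and Go.
Team B's payoff from Rust: 9p + 8(1−p). From Go: 4p + 12(1−p).
Set equal: 5p = 4(1−p) → p = 4/9.

4/9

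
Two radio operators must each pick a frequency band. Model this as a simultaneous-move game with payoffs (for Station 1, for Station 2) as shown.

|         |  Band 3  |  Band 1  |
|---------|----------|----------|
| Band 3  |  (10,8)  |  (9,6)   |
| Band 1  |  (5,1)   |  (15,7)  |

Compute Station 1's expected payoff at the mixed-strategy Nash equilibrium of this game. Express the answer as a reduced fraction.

Station 2 mixes with probability q on Band 3, chosen so Station 1 is indifferent: 10q + 9(1−q) = 5q + 15(1−q) gives q = 6/11.
Station 1's expected payoff (from either row, since indifferent) is 10·6/11 + 9·5/11 = 105/11.

105/11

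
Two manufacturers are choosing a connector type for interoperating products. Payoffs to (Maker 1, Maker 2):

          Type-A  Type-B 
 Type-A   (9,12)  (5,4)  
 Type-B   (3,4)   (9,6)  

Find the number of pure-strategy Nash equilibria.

Both Type-A: Maker 1 gets 9 (best alternative 3); Maker 2 gets 12 (best alternative 4). Neither deviates — NE.
Both Type-B: Maker 1 gets 9 (best alternative 5); Maker 2 gets 6 (best alternative 4). Neither deviates — NE.
(Type-B, Type-A) is not a NE: Maker 1 would switch to Type-A (9 > 3).
No other cell survives both best-response checks, so there are 2 pure NE.

2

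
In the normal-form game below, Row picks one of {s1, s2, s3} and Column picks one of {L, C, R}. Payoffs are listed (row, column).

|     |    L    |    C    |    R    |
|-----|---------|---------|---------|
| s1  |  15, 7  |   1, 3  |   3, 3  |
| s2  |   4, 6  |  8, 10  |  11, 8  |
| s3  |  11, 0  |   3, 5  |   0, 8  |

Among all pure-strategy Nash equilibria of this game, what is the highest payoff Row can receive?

15

(s1, L) is a pure NE (Row: 15 ≥ 11; Column: 7 ≥ 3). Row gets 15.
(s2, C) is a pure NE (Row: 8 ≥ 3; Column: 10 ≥ 8). Row gets 8.
Every other cell has a profitable deviation for at least one player. Highest of {15, 8} is 15.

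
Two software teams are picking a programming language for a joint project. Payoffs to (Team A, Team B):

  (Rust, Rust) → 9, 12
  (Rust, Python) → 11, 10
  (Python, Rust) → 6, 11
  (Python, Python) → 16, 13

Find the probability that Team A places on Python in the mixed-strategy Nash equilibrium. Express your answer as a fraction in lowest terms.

1/2

Team A's mix p on Rust must make Team B indifferent between Rust and Python.
Team B's payoff from Rust: 12p + 11(1−p). From Python: 10p + 13(1−p).
Set equal: 2p = 2(1−p) → p = 2/4 = 1/2.
Probability on Python is 1 − 1/2 = 1/2.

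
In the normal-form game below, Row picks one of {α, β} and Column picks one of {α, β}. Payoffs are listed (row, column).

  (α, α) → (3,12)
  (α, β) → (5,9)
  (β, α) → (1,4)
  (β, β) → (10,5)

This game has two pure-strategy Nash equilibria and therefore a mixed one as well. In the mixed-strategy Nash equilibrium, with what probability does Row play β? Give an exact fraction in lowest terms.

3/4

Row's mix p on α must make Column indifferent between α and β.
Column's payoff from α: 12p + 4(1−p). From β: 9p + 5(1−p).
Set equal: 3p = 1(1−p) → p = 1/4.
Probability on β is 1 − 1/4 = 3/4.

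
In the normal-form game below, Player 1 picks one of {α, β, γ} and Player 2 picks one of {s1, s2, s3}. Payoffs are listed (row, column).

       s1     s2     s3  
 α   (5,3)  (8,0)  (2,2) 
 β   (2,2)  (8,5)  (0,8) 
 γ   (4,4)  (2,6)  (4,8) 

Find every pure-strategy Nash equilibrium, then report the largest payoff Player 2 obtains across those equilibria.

(α, s1) is a pure NE (Player 1: 5 ≥ 4; Player 2: 3 ≥ 2). Player 2 gets 3.
(γ, s3) is a pure NE (Player 1: 4 ≥ 2; Player 2: 8 ≥ 6). Player 2 gets 8.
Every other cell has a profitable deviation for at least one player. Highest of {3, 8} is 8.

8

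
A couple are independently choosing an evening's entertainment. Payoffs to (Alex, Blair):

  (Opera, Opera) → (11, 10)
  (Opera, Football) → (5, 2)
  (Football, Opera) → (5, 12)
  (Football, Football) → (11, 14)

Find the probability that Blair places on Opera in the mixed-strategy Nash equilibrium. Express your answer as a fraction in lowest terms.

Blair's mix q on Opera must make Alex indifferent between Opera and Football.
Alex's payoff from Opera: 11q + 5(1−q). From Football: 5q + 11(1−q).
Set equal: 6q = 6(1−q) → q = 6/12 = 1/2.

1/2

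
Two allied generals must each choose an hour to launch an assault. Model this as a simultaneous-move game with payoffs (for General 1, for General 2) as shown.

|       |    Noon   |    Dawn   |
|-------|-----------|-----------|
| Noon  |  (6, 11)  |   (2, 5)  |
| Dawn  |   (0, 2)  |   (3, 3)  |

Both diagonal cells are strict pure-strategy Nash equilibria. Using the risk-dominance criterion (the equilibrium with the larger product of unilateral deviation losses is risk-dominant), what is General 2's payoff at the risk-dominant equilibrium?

11

At both Noon: General 1 loses 6 − 0 = 6 by deviating; General 2 loses 11 − 5 = 6. Product = 6·6 = 36.
At both Dawn: General 1 loses 3 − 2 = 1 by deviating; General 2 loses 3 − 2 = 1. Product = 1·1 = 1.
36 > 1, so both Noon is risk-dominant. General 2's payoff there is 11.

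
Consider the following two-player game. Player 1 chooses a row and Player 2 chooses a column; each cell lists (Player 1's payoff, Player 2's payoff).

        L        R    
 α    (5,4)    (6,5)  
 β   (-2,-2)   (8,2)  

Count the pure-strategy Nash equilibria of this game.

1

(β, R): Player 1 gets 8 (best alternative 6); Player 2 gets 2 (best alternative -2). Neither deviates — NE.
(α, L) is not a NE: Player 2 would switch to R (5 > 4).
No other cell survives both best-response checks, so there is 1 pure NE.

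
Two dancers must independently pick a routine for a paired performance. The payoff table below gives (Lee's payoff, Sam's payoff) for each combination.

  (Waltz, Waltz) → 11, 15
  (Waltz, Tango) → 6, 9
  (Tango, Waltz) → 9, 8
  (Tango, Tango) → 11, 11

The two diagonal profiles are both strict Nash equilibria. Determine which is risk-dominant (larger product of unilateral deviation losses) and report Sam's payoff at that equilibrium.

At both Waltz: Lee loses 11 − 9 = 2 by deviating; Sam loses 15 − 9 = 6. Product = 2·6 = 12.
At both Tango: Lee loses 11 − 6 = 5 by deviating; Sam loses 11 − 8 = 3. Product = 5·3 = 15.
15 > 12, so both Tango is risk-dominant. Sam's payoff there is 11.

11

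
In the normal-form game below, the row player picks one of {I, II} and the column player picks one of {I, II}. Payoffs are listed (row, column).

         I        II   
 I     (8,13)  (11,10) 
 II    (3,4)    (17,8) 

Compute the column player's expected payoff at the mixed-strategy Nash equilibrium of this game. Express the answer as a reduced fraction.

The row player mixes with probability p on I, chosen so the column player is indifferent: 13p + 4(1−p) = 10p + 8(1−p) gives p = 4/7.
The column player's expected payoff is 13·4/7 + 4·3/7 = 64/7.

64/7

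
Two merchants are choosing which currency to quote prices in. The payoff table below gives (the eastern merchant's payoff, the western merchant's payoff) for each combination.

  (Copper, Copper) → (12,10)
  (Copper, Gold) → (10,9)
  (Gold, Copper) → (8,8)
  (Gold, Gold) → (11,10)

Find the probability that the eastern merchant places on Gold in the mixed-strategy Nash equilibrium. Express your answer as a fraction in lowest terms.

The eastern merchant's mix p on Copper must make the western merchant indifferent between Copper and Gold.
The western merchant's payoff from Copper: 10p + 8(1−p). From Gold: 9p + 10(1−p).
Set equal: 1p = 2(1−p) → p = 2/3.
Probability on Gold is 1 − 2/3 = 1/3.

1/3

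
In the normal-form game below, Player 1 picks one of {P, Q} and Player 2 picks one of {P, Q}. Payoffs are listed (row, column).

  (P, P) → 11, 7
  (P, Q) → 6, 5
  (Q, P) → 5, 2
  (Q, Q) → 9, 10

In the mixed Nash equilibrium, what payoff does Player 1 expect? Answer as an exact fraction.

Player 2 mixes with probability q on P, chosen so Player 1 is indifferent: 11q + 6(1−q) = 5q + 9(1−q) gives q = 1/3.
Player 1's expected payoff (from either row, since indifferent) is 11·1/3 + 6·2/3 = 23/3.

23/3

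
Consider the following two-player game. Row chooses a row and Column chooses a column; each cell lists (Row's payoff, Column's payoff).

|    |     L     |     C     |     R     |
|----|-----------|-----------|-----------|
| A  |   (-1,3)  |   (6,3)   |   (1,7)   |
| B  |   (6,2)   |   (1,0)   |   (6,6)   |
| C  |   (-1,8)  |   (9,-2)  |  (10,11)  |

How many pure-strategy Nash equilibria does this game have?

1

(C, R): Row gets 10 (best alternative 6); Column gets 11 (best alternative 8). Neither deviates — NE.
(B, C) is not a NE: Row would switch to C (9 > 1).
No other cell survives both best-response checks, so there is 1 pure NE.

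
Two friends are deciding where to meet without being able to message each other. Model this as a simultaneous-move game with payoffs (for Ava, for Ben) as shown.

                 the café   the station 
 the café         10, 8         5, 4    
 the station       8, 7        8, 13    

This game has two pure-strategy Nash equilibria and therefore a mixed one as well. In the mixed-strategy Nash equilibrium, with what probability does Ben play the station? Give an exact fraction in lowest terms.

2/5

Ben's mix q on the café must make Ava indifferent between the café and the station.
Ava's payoff from the café: 10q + 5(1−q). From the station: 8q + 8(1−q).
Set equal: 2q = 3(1−q) → q = 3/5.
Probability on the station is 1 − 3/5 = 2/5.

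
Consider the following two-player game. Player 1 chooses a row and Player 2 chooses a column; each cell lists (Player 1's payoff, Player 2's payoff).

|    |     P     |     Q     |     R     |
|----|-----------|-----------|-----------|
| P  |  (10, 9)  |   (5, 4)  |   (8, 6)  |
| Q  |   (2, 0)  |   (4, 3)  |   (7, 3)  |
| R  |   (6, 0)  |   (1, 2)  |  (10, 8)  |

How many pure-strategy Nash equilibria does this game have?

2

Both P: Player 1 gets 10 (best alternative 6); Player 2 gets 9 (best alternative 6). Neither deviates — NE.
Both R: Player 1 gets 10 (best alternative 8); Player 2 gets 8 (best alternative 2). Neither deviates — NE.
Both Q is not a NE: Player 1 would switch to P (5 > 4).
No other cell survives both best-response checks, so there are 2 pure NE.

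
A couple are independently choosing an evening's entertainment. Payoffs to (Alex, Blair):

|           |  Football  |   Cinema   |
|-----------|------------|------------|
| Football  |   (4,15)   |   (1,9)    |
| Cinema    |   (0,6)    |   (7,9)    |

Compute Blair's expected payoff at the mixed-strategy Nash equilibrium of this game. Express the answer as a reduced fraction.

9

Alex mixes with probability p on Football, chosen so Blair is indifferent: 15p + 6(1−p) = 9p + 9(1−p) gives p = 1/3.
Blair's expected payoff is 15·1/3 + 6·2/3 = 9.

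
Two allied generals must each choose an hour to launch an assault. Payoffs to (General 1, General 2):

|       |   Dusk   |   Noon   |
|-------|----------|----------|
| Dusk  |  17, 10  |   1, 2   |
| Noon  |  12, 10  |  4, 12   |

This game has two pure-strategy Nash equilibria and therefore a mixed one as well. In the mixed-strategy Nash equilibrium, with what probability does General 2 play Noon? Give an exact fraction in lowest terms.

5/8

General 2's mix q on Dusk must make General 1 indifferent between Dusk and Noon.
General 1's payoff from Dusk: 17q + 1(1−q). From Noon: 12q + 4(1−q).
Set equal: 5q = 3(1−q) → q = 3/8.
Probability on Noon is 1 − 3/8 = 5/8.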